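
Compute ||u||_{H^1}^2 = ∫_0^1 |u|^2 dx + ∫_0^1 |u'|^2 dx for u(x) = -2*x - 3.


||u||_{H^1}^2 = 61/3

The H^1 norm (squared) on an interval (0, L) is
  ||u||_{H^1}^2 = ∫_0^L u(x)^2 dx + ∫_0^L u'(x)^2 dx.
Compute u'(x) = -2.
Then u(x)^2 = 4*x**2 + 12*x + 9 and u'(x)^2 = 4.
Integrate each monomial from 0 to 1 using ∫_0^1 c·x^n dx = c·1^(n+1)/(n+1):
  ∫_0^1 u(x)^2 dx = ∫_0^1 (4*x^2 + 12*x + 9) dx. Term by term:
    ∫_0^1 4*x^2 dx = 4/3;  ∫_0^1 12*x dx = 6;  ∫_0^1 9 dx = 9.
  Sum: 4/3 + 6 + 9 = 49/3.
  ∫_0^1 u'(x)^2 dx = ∫_0^1 (4) dx. Term by term:
    ∫_0^1 4 dx = 4.
Adding: ||u||_{H^1}^2 = 49/3 + 4 = 61/3.


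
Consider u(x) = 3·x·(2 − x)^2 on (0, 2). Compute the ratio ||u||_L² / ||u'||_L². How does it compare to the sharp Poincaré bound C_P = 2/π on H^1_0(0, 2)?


||u||_L² / ||u'||_L² = sqrt(14)/7 < C_P = 2/π.

u(x) = 3·x·(2 − x)^2, so u'(x) = 3*(x - 2)*(3*x - 2).
u(x) = 3·x·(2 − x)^2 vanishes at x = 0 and x = 2, so u ∈ H^1_0(0, 2). Differentiate via the product rule and integrate the resulting polynomials term by term.
  ∫_0^2 u² dx = ∫_0^2 (9*x^6 - 72*x^5 + 216*x^4 - 288*x^3 + 144*x^2) dx. Term by term:
    ∫_0^2 9*x^6 dx = 1152/7;  ∫_0^2 -72*x^5 dx = -768;  ∫_0^2 216*x^4 dx = 6912/5;
    ∫_0^2 -288*x^3 dx = -1152;  ∫_0^2 144*x^2 dx = 384.
  Sum: 1152/7 − 768 + 6912/5 − 1152 + 384 = 384/35.
  ∫_0^2 (u')² dx = ∫_0^2 (81*x^4 - 432*x^3 + 792*x^2 - 576*x + 144) dx. Term by term:
    ∫_0^2 81*x^4 dx = 2592/5;  ∫_0^2 -432*x^3 dx = -1728;  ∫_0^2 792*x^2 dx = 2112;
    ∫_0^2 -576*x dx = -1152;  ∫_0^2 144 dx = 288.
  Sum: 2592/5 − 1728 + 2112 − 1152 + 288 = 192/5.
∫_0^2 u² dx = 384/35, so ||u||_L² = 8*sqrt(210)/35.
∫_0^2 (u')² dx = 192/5, so ||u'||_L² = 8*sqrt(15)/5.
Ratio ||u||_L² / ||u'||_L² = sqrt(14)/7.
Sharp Poincaré constant on H^1_0(0, 2) is C_P = L/π = 2/π, achieved by sin(π/2·x).
A polynomial bump cannot attain the sharp Poincaré constant (only the first sine eigenfunction does), so the ratio is strictly less than C_P, consistent with ||u||_L² ≤ C_P ||u'||_L².


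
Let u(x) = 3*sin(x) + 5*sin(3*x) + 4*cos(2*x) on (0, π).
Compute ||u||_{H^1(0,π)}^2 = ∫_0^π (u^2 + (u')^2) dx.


||u||_{H^1(0,π)}^2 = 160 + 174*π

u'(x) = -8*sin(2*x) + 3*cos(x) + 15*cos(3*x).
Expand u² and (u')² and integrate term by term on (0, π), using: for integers n ≥ 1, ∫_0^π sin²(nx) dx = ∫_0^π cos²(nx) dx = π/2; for n ≠ n', ∫_0^π sin(nx)sin(n'x) dx = ∫_0^π cos(nx)cos(n'x) dx = 0; and by product-to-sum, ∫_0^π sin(nx)cos(n'x) dx = ½∫_0^π [sin((n+n')x) + sin((n−n')x)] dx, which is 0 when n+n' is even and 2n/(n²−n'²) when n+n' is odd (it need not vanish on (0, π)).
  u² squared terms: (3)²·∫sin(x)² dx = 9·π/2 = 9*π/2;  (4)²·∫cos(2x)² dx = 16·π/2 = 8*π;  (5)²·∫sin(3x)² dx = 25·π/2 = 25*π/2.
  u² cross terms: 2·(3)·(4)·∫sin(x)·cos(2x) dx = 24·(-2/3) = -16;  2·(3)·(5)·∫sin(x)·sin(3x) dx = 30·(0) = 0;  2·(4)·(5)·∫cos(2x)·sin(3x) dx = 40·(6/5) = 48.
  So ∫_0^π u² dx = 9*π/2 + 8*π + 25*π/2 − 16 + 0 + 48 = 32 + 25*π.
  (u')² squared terms: (-8)²·∫sin(2x)² dx = 64·π/2 = 32*π;  (3)²·∫cos(x)² dx = 9·π/2 = 9*π/2;  (15)²·∫cos(3x)² dx = 225·π/2 = 225*π/2.
  (u')² cross terms: 2·(-8)·(3)·∫sin(2x)·cos(x) dx = -48·(4/3) = -64;  2·(-8)·(15)·∫sin(2x)·cos(3x) dx = -240·(-4/5) = 192;  2·(3)·(15)·∫cos(x)·cos(3x) dx = 90·(0) = 0.
  So ∫_0^π (u')² dx = 32*π + 9*π/2 + 225*π/2 − 64 + 192 + 0 = 128 + 149*π.
||u||_{H^1}^2 = (32 + 25*π) + (128 + 149*π) = 160 + 174*π.


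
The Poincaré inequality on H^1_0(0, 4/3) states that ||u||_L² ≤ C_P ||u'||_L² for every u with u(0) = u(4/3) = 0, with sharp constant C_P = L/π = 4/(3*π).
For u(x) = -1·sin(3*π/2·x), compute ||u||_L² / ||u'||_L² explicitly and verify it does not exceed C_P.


||u||_L² / ||u'||_L² = 2/(3*π) < C_P = 4/(3*π).

u(x) = -1·sin(3*π/2·x), so u'(x) = -3*π*cos(3*π*x/2)/2.
Writing u(x) = A·sin(kπx/L) with A = -1 and k = 2, use ∫_0^L sin²(kπx/L) dx = L/2 and ∫_0^L cos²(kπx/L) dx = L/2.
u² = 1·sin²(3*π/2·x) and (u')² = 9*π^2/4·cos²(3*π/2·x), and each of sin², cos² integrates to L/2 = 2/3 over (0, 4/3).
∫_0^4/3 u² dx = 2/3, so ||u||_L² = sqrt(6)/3.
∫_0^4/3 (u')² dx = 3*π^2/2, so ||u'||_L² = sqrt(6)*π/2.
Ratio ||u||_L² / ||u'||_L² = 2/(3*π).
Sharp Poincaré constant on H^1_0(0, 4/3) is C_P = L/π = 4/(3*π), achieved by sin(3*π/4·x).
This is the k = 2 harmonic; the ratio L/(kπ) is strictly less than C_P = L/π, consistent with the sharp inequality ||u||_L² ≤ C_P ||u'||_L².


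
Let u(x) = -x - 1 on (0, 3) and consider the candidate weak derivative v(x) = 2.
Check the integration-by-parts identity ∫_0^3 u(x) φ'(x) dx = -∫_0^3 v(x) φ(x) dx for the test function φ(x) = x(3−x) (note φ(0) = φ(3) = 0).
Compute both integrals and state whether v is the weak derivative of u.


LHS = 9/2, RHS = -9. No, v is not the weak derivative of u.

u(x) = -x - 1, classical derivative u'(x) = -1.
φ(x) = x(3−x), so φ'(x) = 3 - 2*x.
Note φ(0) = φ(3) = 0, so the boundary term u·φ vanishes.
LHS = ∫_0^3 u(x) φ'(x) dx = ∫_0^3 (2*x^2 - x - 3) dx. Term by term:
  ∫_0^3 2*x^2 dx = 18;  ∫_0^3 -x dx = -9/2;  ∫_0^3 -3 dx = -9.
Sum: 18 − 9/2 − 9 = 9/2.
So LHS = 9/2.
∫_0^3 v(x) φ(x) dx = ∫_0^3 (-2*x^2 + 6*x) dx. Term by term:
  ∫_0^3 -2*x^2 dx = -18;  ∫_0^3 6*x dx = 27.
Sum: -18 + 27 = 9.
So RHS = -∫_0^3 v(x) φ(x) dx = -9.
LHS − RHS = 27/2 ≠ 0, so the identity fails.
(For a valid weak derivative the identity must hold for EVERY test function, in particular this one. The failure shows v is NOT the weak derivative of u.)
Correct weak derivative would be u'(x) = -1.


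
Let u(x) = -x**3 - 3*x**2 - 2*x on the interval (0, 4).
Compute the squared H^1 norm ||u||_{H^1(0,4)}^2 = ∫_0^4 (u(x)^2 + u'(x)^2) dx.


||u||_{H^1}^2 = 1609808/105

The H^1 norm (squared) on an interval (0, L) is
  ||u||_{H^1}^2 = ∫_0^L u(x)^2 dx + ∫_0^L u'(x)^2 dx.
Compute u'(x) = -3*x**2 - 6*x - 2.
Then u(x)^2 = x**6 + 6*x**5 + 13*x**4 + 12*x**3 + 4*x**2 and u'(x)^2 = 9*x**4 + 36*x**3 + 48*x**2 + 24*x + 4.
Integrate each monomial from 0 to 4 using ∫_0^4 c·x^n dx = c·4^(n+1)/(n+1):
  ∫_0^4 u(x)^2 dx = ∫_0^4 (x^6 + 6*x^5 + 13*x^4 + 12*x^3 + 4*x^2) dx. Term by term:
    ∫_0^4 x^6 dx = 16384/7;  ∫_0^4 6*x^5 dx = 4096;  ∫_0^4 13*x^4 dx = 13312/5;
    ∫_0^4 12*x^3 dx = 768;  ∫_0^4 4*x^2 dx = 256/3.
  Sum: 16384/7 + 4096 + 13312/5 + 768 + 256/3 = 1044992/105.
  ∫_0^4 u'(x)^2 dx = ∫_0^4 (9*x^4 + 36*x^3 + 48*x^2 + 24*x + 4) dx. Term by term:
    ∫_0^4 9*x^4 dx = 9216/5;  ∫_0^4 36*x^3 dx = 2304;  ∫_0^4 48*x^2 dx = 1024;
    ∫_0^4 24*x dx = 192;  ∫_0^4 4 dx = 16.
  Sum: 9216/5 + 2304 + 1024 + 192 + 16 = 26896/5.
Adding: ||u||_{H^1}^2 = 1044992/105 + 26896/5 = 1609808/105.


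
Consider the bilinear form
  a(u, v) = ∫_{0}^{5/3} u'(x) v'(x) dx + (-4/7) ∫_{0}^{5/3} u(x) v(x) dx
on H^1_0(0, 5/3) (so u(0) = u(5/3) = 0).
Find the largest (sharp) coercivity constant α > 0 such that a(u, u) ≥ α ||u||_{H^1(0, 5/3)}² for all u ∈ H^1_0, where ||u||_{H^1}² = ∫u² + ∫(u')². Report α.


α = (-100 + 63*π^2)/(7*(25 + 9*π^2))

Coercivity of a(·,·) on H^1_0(0, 5/3) means a(u, u) ≥ α ||u||_{H^1}² for every u ∈ H^1_0.
The interval has length L = 5/3, and Poincaré/coercivity depend only on L. Here a(u, u) = ∫(u')² + (-4/7)·∫u².
Here c = -4/7 < 0 with |c| < (π/L)² = 9*π^2/25, so coercivity still holds. The condition a(u,u) ≥ α||u||_{H^1}² reads (1−α)∫(u')² ≥ (α−c)∫u². Any admissible α is ≤ 1 (rapidly oscillating u have ∫u²/∫(u')² → 0), and α = 1 would force 0 ≥ (1−c)∫u², impossible since c < 1; so 1−α > 0. By the sharp Poincaré inequality on H^1_0 of an interval of length L, ∫(u')² ≥ (π/L)²∫u² with equality for the first sine mode sin(π(x−x₀)/L) (x₀ the left endpoint), so the inequality holds for all u iff (1−α)(π/L)² ≥ α − c, i.e. α ≤ ((π/L)² + c)/((π/L)² + 1) = (1 + c(L/π)²)/(1 + (L/π)²). (Direct route, valid since c ≤ 0: Poincaré gives c∫u² ≥ c(L/π)²∫(u')², so a(u,u) ≥ (1 + c(L/π)²)∫(u')², while ||u||_{H^1}² ≤ (1 + (L/π)²)∫(u')²; dividing yields the same α.) With (π/L)² = 9*π^2/25 and c = -4/7, the largest admissible constant is α = ((π/L)² + c)/((π/L)² + 1).
Simplifying, α = (-100 + 63*π^2)/(7*(25 + 9*π^2)).


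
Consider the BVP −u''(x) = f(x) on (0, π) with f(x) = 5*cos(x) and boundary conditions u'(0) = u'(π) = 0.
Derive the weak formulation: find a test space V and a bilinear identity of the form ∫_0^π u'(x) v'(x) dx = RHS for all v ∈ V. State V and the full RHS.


V = H^1(0, π) (no boundary constraint on v; u is determined up to an additive constant); weak form: ∫_0^π u'v' dx = ∫_0^π (5*cos(x)) v dx for all v ∈ V.

Multiply both sides by a test function v and integrate from 0 to π:
  ∫_0^π −u''(x) v(x) dx = ∫_0^π f(x) v(x) dx.
Integrate the LHS by parts once:
  ∫_0^π −u'' v dx = −[u'(x) v(x)]_0^π + ∫_0^π u'(x) v'(x) dx.
Thus ∫_0^π u'(x) v'(x) dx = ∫_0^π f(x) v(x) dx + [u'(x) v(x)]_0^π.
Choose V so that boundary terms are either known or forced to vanish.
u has homogeneous Neumann: u'(0) = u'(π) = 0. So [u' v]_0^π = 0·v(π) − 0·v(0) = 0 for any v; take V = H^1(0, π).
Weak formulation: find u (satisfying any essential BC) such that ∫_0^π u'(x) v'(x) dx = ∫_0^π f v dx for all v ∈ V (homogeneous Neumann, so boundary terms vanish).
Substituting f(x) = 5*cos(x), the right-hand side is ∫_0^π (5*cos(x)) v dx.
Compatibility check (pure Neumann): taking v ≡ 1 ∈ V gives 0 = ∫_0^π f dx + (0) − (0), i.e. ∫_0^π f dx must equal u'(0) − u'(π) = 0. Indeed ∫_0^π (5*cos(x)) dx = 0, so the data are compatible. The solution is then unique only up to an additive constant (fix it e.g. by requiring ∫_0^π u dx = 0).


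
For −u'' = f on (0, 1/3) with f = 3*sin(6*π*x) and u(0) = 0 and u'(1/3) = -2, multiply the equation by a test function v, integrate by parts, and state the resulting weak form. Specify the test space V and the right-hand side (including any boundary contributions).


V = {v ∈ H^1(0, 1/3) : v(0) = 0} (test functions vanish at x = 0 where u is specified); weak form: ∫_0^1/3 u'v' dx = ∫_0^1/3 (3*sin(6*π*x)) v dx − 2·v(1/3) for all v ∈ V.

Multiply both sides by a test function v and integrate from 0 to 1/3:
  ∫_0^1/3 −u''(x) v(x) dx = ∫_0^1/3 f(x) v(x) dx.
Integrate the LHS by parts once:
  ∫_0^1/3 −u'' v dx = −[u'(x) v(x)]_0^1/3 + ∫_0^1/3 u'(x) v'(x) dx.
Thus ∫_0^1/3 u'(x) v'(x) dx = ∫_0^1/3 f(x) v(x) dx + [u'(x) v(x)]_0^1/3.
Choose V so that boundary terms are either known or forced to vanish.
Mixed BC: u(0) = 0 (Dirichlet) and u'(1/3) = -2 (Neumann). Define V = {v ∈ H^1(0, 1/3) : v(0) = 0}. Then [u' v]_0^1/3 = u'(1/3)·v(1/3) − u'(0)·0 = − 2·v(1/3).
Weak formulation: find u (satisfying any essential BC) such that ∫_0^1/3 u'(x) v'(x) dx = ∫_0^1/3 f v dx − 2·v(1/3) for all v ∈ V (Dirichlet at 0 absorbed into V; Neumann datum at x = 1/3 contributes the boundary term).
Substituting f(x) = 3*sin(6*π*x), the right-hand side is ∫_0^1/3 (3*sin(6*π*x)) v dx − 2·v(1/3).


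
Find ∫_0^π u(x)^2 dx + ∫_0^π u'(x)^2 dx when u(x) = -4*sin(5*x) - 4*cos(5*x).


||u||_{H^1(0,π)}^2 = 416*π

u'(x) = 20*sin(5*x) - 20*cos(5*x).
Expand u² and (u')² and integrate term by term on (0, π), using: for integers n ≥ 1, ∫_0^π sin²(nx) dx = ∫_0^π cos²(nx) dx = π/2; for n ≠ n', ∫_0^π sin(nx)sin(n'x) dx = ∫_0^π cos(nx)cos(n'x) dx = 0; and by product-to-sum, ∫_0^π sin(nx)cos(n'x) dx = ½∫_0^π [sin((n+n')x) + sin((n−n')x)] dx, which is 0 when n+n' is even and 2n/(n²−n'²) when n+n' is odd (it need not vanish on (0, π)).
  u² squared terms: (-4)²·∫cos(5x)² dx = 16·π/2 = 8*π;  (-4)²·∫sin(5x)² dx = 16·π/2 = 8*π.
  u² cross terms: 2·(-4)·(-4)·∫cos(5x)·sin(5x) dx = 32·(0) = 0.
  So ∫_0^π u² dx = 8*π + 8*π + 0 = 16*π.
  (u')² squared terms: (-20)²·∫cos(5x)² dx = 400·π/2 = 200*π;  (20)²·∫sin(5x)² dx = 400·π/2 = 200*π.
  (u')² cross terms: 2·(-20)·(20)·∫cos(5x)·sin(5x) dx = -800·(0) = 0.
  So ∫_0^π (u')² dx = 200*π + 200*π + 0 = 400*π.
||u||_{H^1}^2 = (16*π) + (400*π) = 416*π.


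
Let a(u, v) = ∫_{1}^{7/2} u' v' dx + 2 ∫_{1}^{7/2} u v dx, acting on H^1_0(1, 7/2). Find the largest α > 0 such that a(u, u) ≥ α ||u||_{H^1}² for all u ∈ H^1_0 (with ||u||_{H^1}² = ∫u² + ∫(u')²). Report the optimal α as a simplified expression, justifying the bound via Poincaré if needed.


α = 1

Coercivity of a(·,·) on H^1_0(1, 7/2) means a(u, u) ≥ α ||u||_{H^1}² for every u ∈ H^1_0.
The interval has length L = 5/2, and Poincaré/coercivity depend only on L. Here a(u, u) = ∫(u')² + (2)·∫u².
Here c = 2 ≥ 1, so a(u,u) = ∫(u')² + c∫u² ≥ ∫(u')² + ∫u² = ||u||_{H^1}², i.e. α = 1 works. No larger α is possible: a(u,u) ≥ α||u||_{H^1}² means (1−α)∫(u')² ≥ (α−c)∫u², and for the modes u_n = sin(nπ(x−x₀)/L) (x₀ the left endpoint) one has ∫u_n²/∫(u_n')² = (L/(nπ))² → 0, so a(u_n,u_n)/||u_n||_{H^1}² → 1. Hence the optimal constant is α = 1.
Therefore α = 1.


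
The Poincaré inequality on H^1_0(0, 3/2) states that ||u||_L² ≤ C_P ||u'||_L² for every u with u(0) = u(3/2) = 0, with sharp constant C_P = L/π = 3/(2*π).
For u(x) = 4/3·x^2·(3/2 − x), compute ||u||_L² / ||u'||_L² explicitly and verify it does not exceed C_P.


||u||_L² / ||u'||_L² = 3*sqrt(14)/28 < C_P = 3/(2*π).

u(x) = 4/3·x^2·(3/2 − x), so u'(x) = 4*x*(1 - x).
u(x) = 4/3·x^2·(3/2 − x) vanishes at x = 0 and x = 3/2, so u ∈ H^1_0(0, 3/2). Differentiate via the product rule and integrate the resulting polynomials term by term.
  ∫_0^3/2 u² dx = ∫_0^3/2 (16*x^6/9 - 16*x^5/3 + 4*x^4) dx. Term by term:
    ∫_0^3/2 16*x^6/9 dx = 243/56;  ∫_0^3/2 -16*x^5/3 dx = -81/8;  ∫_0^3/2 4*x^4 dx = 243/40.
  Sum: 243/56 − 81/8 + 243/40 = 81/280.
  ∫_0^3/2 (u')² dx = ∫_0^3/2 (16*x^4 - 32*x^3 + 16*x^2) dx. Term by term:
    ∫_0^3/2 16*x^4 dx = 243/10;  ∫_0^3/2 -32*x^3 dx = -81/2;  ∫_0^3/2 16*x^2 dx = 18.
  Sum: 243/10 − 81/2 + 18 = 9/5.
∫_0^3/2 u² dx = 81/280, so ||u||_L² = 9*sqrt(70)/140.
∫_0^3/2 (u')² dx = 9/5, so ||u'||_L² = 3*sqrt(5)/5.
Ratio ||u||_L² / ||u'||_L² = 3*sqrt(14)/28.
Sharp Poincaré constant on H^1_0(0, 3/2) is C_P = L/π = 3/(2*π), achieved by sin(2*π/3·x).
A polynomial bump cannot attain the sharp Poincaré constant (only the first sine eigenfunction does), so the ratio is strictly less than C_P, consistent with ||u||_L² ≤ C_P ||u'||_L².


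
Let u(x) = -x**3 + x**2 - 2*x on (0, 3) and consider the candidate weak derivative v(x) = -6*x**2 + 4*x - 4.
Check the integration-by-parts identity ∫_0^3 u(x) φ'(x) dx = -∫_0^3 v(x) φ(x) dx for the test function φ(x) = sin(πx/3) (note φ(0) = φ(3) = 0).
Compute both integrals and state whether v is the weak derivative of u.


LHS = -324/π^3 + 75/π, RHS = -648/π^3 + 150/π. No, v is not the weak derivative of u.

u(x) = -x**3 + x**2 - 2*x, classical derivative u'(x) = -3*x**2 + 2*x - 2.
φ(x) = sin(πx/3), so φ'(x) = π*cos(π*x/3)/3.
Note φ(0) = φ(3) = 0, so the boundary term u·φ vanishes.
LHS = ∫_0^3 u(x) φ'(x) dx = ∫_0^3 (-π*x^3*cos(π*x/3)/3 + π*x^2*cos(π*x/3)/3 - 2*π*x*cos(π*x/3)/3) dx. Term by term:
  ∫_0^3 -2*π*x*cos(π*x/3)/3 dx = 12/π;  ∫_0^3 -π*x^3*cos(π*x/3)/3 dx = -324/π^3 + 81/π;  ∫_0^3 π*x^2*cos(π*x/3)/3 dx = -18/π.
Sum: 12/π + -324/π^3 + 81/π − 18/π = -324/π^3 + 75/π.
So LHS = -324/π^3 + 75/π.
∫_0^3 v(x) φ(x) dx = ∫_0^3 (-6*x^2*sin(π*x/3) + 4*x*sin(π*x/3) - 4*sin(π*x/3)) dx. Term by term:
  ∫_0^3 -4*sin(π*x/3) dx = -24/π;  ∫_0^3 -6*x^2*sin(π*x/3) dx = -162/π + 648/π^3;  ∫_0^3 4*x*sin(π*x/3) dx = 36/π.
Sum: -24/π + -162/π + 648/π^3 + 36/π = -150/π + 648/π^3.
So RHS = -∫_0^3 v(x) φ(x) dx = -648/π^3 + 150/π.
LHS − RHS = -75/π + 324/π^3 ≠ 0, so the identity fails.
(For a valid weak derivative the identity must hold for EVERY test function, in particular this one. The failure shows v is NOT the weak derivative of u.)
Correct weak derivative would be u'(x) = -3*x**2 + 2*x - 2.


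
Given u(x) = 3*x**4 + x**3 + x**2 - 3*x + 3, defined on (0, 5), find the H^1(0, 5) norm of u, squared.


||u||_{H^1}^2 = 115117145/28

The H^1 norm (squared) on an interval (0, L) is
  ||u||_{H^1}^2 = ∫_0^L u(x)^2 dx + ∫_0^L u'(x)^2 dx.
Compute u'(x) = 12*x**3 + 3*x**2 + 2*x - 3.
Then u(x)^2 = 9*x**8 + 6*x**7 + 7*x**6 - 16*x**5 + 13*x**4 + 15*x**2 - 18*x + 9 and u'(x)^2 = 144*x**6 + 72*x**5 + 57*x**4 - 60*x**3 - 14*x**2 - 12*x + 9.
Integrate each monomial from 0 to 5 using ∫_0^5 c·x^n dx = c·5^(n+1)/(n+1):
  ∫_0^5 u(x)^2 dx = ∫_0^5 (9*x^8 + 6*x^7 + 7*x^6 - 16*x^5 + 13*x^4 + 15*x^2 - 18*x + 9) dx. Term by term:
    ∫_0^5 9*x^8 dx = 1953125;  ∫_0^5 6*x^7 dx = 1171875/4;  ∫_0^5 7*x^6 dx = 78125;
    ∫_0^5 -16*x^5 dx = -125000/3;  ∫_0^5 13*x^4 dx = 8125;  ∫_0^5 15*x^2 dx = 625;
    ∫_0^5 -18*x dx = -225;  ∫_0^5 9 dx = 45.
  Sum: 1953125 + 1171875/4 + 78125 − 125000/3 + 8125 + 625 − 225 + 45 = 27493465/12.
  ∫_0^5 u'(x)^2 dx = ∫_0^5 (144*x^6 + 72*x^5 + 57*x^4 - 60*x^3 - 14*x^2 - 12*x + 9) dx. Term by term:
    ∫_0^5 144*x^6 dx = 11250000/7;  ∫_0^5 72*x^5 dx = 187500;  ∫_0^5 57*x^4 dx = 35625;
    ∫_0^5 -60*x^3 dx = -9375;  ∫_0^5 -14*x^2 dx = -1750/3;  ∫_0^5 -12*x dx = -150;
    ∫_0^5 9 dx = 45.
  Sum: 11250000/7 + 187500 + 35625 − 9375 − 1750/3 − 150 + 45 = 38224295/21.
Adding: ||u||_{H^1}^2 = 27493465/12 + 38224295/21 = 115117145/28.


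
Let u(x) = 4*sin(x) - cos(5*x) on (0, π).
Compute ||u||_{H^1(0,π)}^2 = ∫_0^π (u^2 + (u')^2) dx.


||u||_{H^1(0,π)}^2 = 29*π

u'(x) = 5*sin(5*x) + 4*cos(x).
Expand u² and (u')² and integrate term by term on (0, π), using: for integers n ≥ 1, ∫_0^π sin²(nx) dx = ∫_0^π cos²(nx) dx = π/2; for n ≠ n', ∫_0^π sin(nx)sin(n'x) dx = ∫_0^π cos(nx)cos(n'x) dx = 0; and by product-to-sum, ∫_0^π sin(nx)cos(n'x) dx = ½∫_0^π [sin((n+n')x) + sin((n−n')x)] dx, which is 0 when n+n' is even and 2n/(n²−n'²) when n+n' is odd (it need not vanish on (0, π)).
  u² squared terms: (-1)²·∫cos(5x)² dx = 1·π/2 = π/2;  (4)²·∫sin(x)² dx = 16·π/2 = 8*π.
  u² cross terms: 2·(-1)·(4)·∫cos(5x)·sin(x) dx = -8·(0) = 0.
  So ∫_0^π u² dx = π/2 + 8*π + 0 = 17*π/2.
  (u')² squared terms: (4)²·∫cos(x)² dx = 16·π/2 = 8*π;  (5)²·∫sin(5x)² dx = 25·π/2 = 25*π/2.
  (u')² cross terms: 2·(4)·(5)·∫cos(x)·sin(5x) dx = 40·(0) = 0.
  So ∫_0^π (u')² dx = 8*π + 25*π/2 + 0 = 41*π/2.
||u||_{H^1}^2 = (17*π/2) + (41*π/2) = 29*π.


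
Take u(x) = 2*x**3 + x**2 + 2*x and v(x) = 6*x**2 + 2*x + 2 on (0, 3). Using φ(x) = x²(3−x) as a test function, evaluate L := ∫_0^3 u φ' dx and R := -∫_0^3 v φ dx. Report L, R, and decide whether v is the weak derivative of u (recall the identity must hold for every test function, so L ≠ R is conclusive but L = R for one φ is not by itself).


LHS = -918/5, RHS = -918/5. Yes, v = u' weakly.

u(x) = 2*x**3 + x**2 + 2*x, classical derivative u'(x) = 6*x**2 + 2*x + 2.
φ(x) = x²(3−x), so φ'(x) = 3*x*(2 - x).
Note φ(0) = φ(3) = 0, so the boundary term u·φ vanishes.
LHS = ∫_0^3 u(x) φ'(x) dx = ∫_0^3 (-6*x^5 + 9*x^4 + 12*x^2) dx. Term by term:
  ∫_0^3 -6*x^5 dx = -729;  ∫_0^3 9*x^4 dx = 2187/5;  ∫_0^3 12*x^2 dx = 108.
Sum: -729 + 2187/5 + 108 = -918/5.
So LHS = -918/5.
∫_0^3 v(x) φ(x) dx = ∫_0^3 (-6*x^5 + 16*x^4 + 4*x^3 + 6*x^2) dx. Term by term:
  ∫_0^3 -6*x^5 dx = -729;  ∫_0^3 16*x^4 dx = 3888/5;  ∫_0^3 4*x^3 dx = 81;
  ∫_0^3 6*x^2 dx = 54.
Sum: -729 + 3888/5 + 81 + 54 = 918/5.
So RHS = -∫_0^3 v(x) φ(x) dx = -918/5.
LHS = RHS, so the identity holds for this test φ.
Moreover u is smooth here and v(x) = u'(x) = 6*x**2 + 2*x + 2 pointwise, so the identity holds for every test function. Hence v is the weak derivative of u.


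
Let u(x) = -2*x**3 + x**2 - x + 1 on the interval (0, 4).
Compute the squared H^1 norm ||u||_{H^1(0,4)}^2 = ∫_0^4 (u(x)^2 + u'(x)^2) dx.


||u||_{H^1}^2 = 1414744/105

The H^1 norm (squared) on an interval (0, L) is
  ||u||_{H^1}^2 = ∫_0^L u(x)^2 dx + ∫_0^L u'(x)^2 dx.
Compute u'(x) = -6*x**2 + 2*x - 1.
Then u(x)^2 = 4*x**6 - 4*x**5 + 5*x**4 - 6*x**3 + 3*x**2 - 2*x + 1 and u'(x)^2 = 36*x**4 - 24*x**3 + 16*x**2 - 4*x + 1.
Integrate each monomial from 0 to 4 using ∫_0^4 c·x^n dx = c·4^(n+1)/(n+1):
  ∫_0^4 u(x)^2 dx = ∫_0^4 (4*x^6 - 4*x^5 + 5*x^4 - 6*x^3 + 3*x^2 - 2*x + 1) dx. Term by term:
    ∫_0^4 4*x^6 dx = 65536/7;  ∫_0^4 -4*x^5 dx = -8192/3;  ∫_0^4 5*x^4 dx = 1024;
    ∫_0^4 -6*x^3 dx = -384;  ∫_0^4 3*x^2 dx = 64;  ∫_0^4 -2*x dx = -16;
    ∫_0^4 1 dx = 4.
  Sum: 65536/7 − 8192/3 + 1024 − 384 + 64 − 16 + 4 = 153796/21.
  ∫_0^4 u'(x)^2 dx = ∫_0^4 (36*x^4 - 24*x^3 + 16*x^2 - 4*x + 1) dx. Term by term:
    ∫_0^4 36*x^4 dx = 36864/5;  ∫_0^4 -24*x^3 dx = -1536;  ∫_0^4 16*x^2 dx = 1024/3;
    ∫_0^4 -4*x dx = -32;  ∫_0^4 1 dx = 4.
  Sum: 36864/5 − 1536 + 1024/3 − 32 + 4 = 92252/15.
Adding: ||u||_{H^1}^2 = 153796/21 + 92252/15 = 1414744/105.


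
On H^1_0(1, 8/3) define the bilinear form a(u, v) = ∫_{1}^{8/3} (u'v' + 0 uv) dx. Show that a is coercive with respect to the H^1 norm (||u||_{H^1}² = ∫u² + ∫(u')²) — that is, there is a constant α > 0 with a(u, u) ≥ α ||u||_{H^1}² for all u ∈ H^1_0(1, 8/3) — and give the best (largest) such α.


α = 9*π^2/(25 + 9*π^2)

Coercivity of a(·,·) on H^1_0(1, 8/3) means a(u, u) ≥ α ||u||_{H^1}² for every u ∈ H^1_0.
The interval has length L = 5/3, and Poincaré/coercivity depend only on L. Here a(u, u) = ∫(u')² + (0)·∫u².
Here c = 0, so a(u,u) = ∫(u')² alone. The condition a(u,u) ≥ α||u||_{H^1}² reads (1−α)∫(u')² ≥ (α−c)∫u². Any admissible α is ≤ 1 (rapidly oscillating u have ∫u²/∫(u')² → 0), and α = 1 would force 0 ≥ (1−c)∫u², impossible since c < 1; so 1−α > 0. By the sharp Poincaré inequality on H^1_0 of an interval of length L, ∫(u')² ≥ (π/L)²∫u² with equality for the first sine mode sin(π(x−x₀)/L) (x₀ the left endpoint), so the inequality holds for all u iff (1−α)(π/L)² ≥ α − c, i.e. α ≤ ((π/L)² + c)/((π/L)² + 1) = (1 + c(L/π)²)/(1 + (L/π)²). (Direct route, valid since c ≤ 0: Poincaré gives c∫u² ≥ c(L/π)²∫(u')², so a(u,u) ≥ (1 + c(L/π)²)∫(u')², while ||u||_{H^1}² ≤ (1 + (L/π)²)∫(u')²; dividing yields the same α.) With (π/L)² = 9*π^2/25 and c = 0, the largest admissible constant is α = ((π/L)² + c)/((π/L)² + 1).
Simplifying, α = 9*π^2/(25 + 9*π^2).


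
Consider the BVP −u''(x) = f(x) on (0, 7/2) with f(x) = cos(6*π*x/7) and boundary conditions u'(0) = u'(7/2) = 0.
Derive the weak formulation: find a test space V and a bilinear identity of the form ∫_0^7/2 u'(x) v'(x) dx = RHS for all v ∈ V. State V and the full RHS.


V = H^1(0, 7/2) (no boundary constraint on v; u is determined up to an additive constant); weak form: ∫_0^7/2 u'v' dx = ∫_0^7/2 (cos(6*π*x/7)) v dx for all v ∈ V.

Multiply both sides by a test function v and integrate from 0 to 7/2:
  ∫_0^7/2 −u''(x) v(x) dx = ∫_0^7/2 f(x) v(x) dx.
Integrate the LHS by parts once:
  ∫_0^7/2 −u'' v dx = −[u'(x) v(x)]_0^7/2 + ∫_0^7/2 u'(x) v'(x) dx.
Thus ∫_0^7/2 u'(x) v'(x) dx = ∫_0^7/2 f(x) v(x) dx + [u'(x) v(x)]_0^7/2.
Choose V so that boundary terms are either known or forced to vanish.
u has homogeneous Neumann: u'(0) = u'(7/2) = 0. So [u' v]_0^7/2 = 0·v(7/2) − 0·v(0) = 0 for any v; take V = H^1(0, 7/2).
Weak formulation: find u (satisfying any essential BC) such that ∫_0^7/2 u'(x) v'(x) dx = ∫_0^7/2 f v dx for all v ∈ V (homogeneous Neumann, so boundary terms vanish).
Substituting f(x) = cos(6*π*x/7), the right-hand side is ∫_0^7/2 (cos(6*π*x/7)) v dx.
Compatibility check (pure Neumann): taking v ≡ 1 ∈ V gives 0 = ∫_0^7/2 f dx + (0) − (0), i.e. ∫_0^7/2 f dx must equal u'(0) − u'(7/2) = 0. Indeed ∫_0^7/2 (cos(6*π*x/7)) dx = 0, so the data are compatible. The solution is then unique only up to an additive constant (fix it e.g. by requiring ∫_0^7/2 u dx = 0).


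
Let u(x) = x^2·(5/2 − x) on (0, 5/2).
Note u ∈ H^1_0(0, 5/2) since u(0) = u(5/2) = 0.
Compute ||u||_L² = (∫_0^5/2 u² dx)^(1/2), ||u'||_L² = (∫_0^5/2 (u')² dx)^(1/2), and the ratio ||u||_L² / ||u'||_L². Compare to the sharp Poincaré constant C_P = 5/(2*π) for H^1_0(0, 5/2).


||u||_L² / ||u'||_L² = 5*sqrt(14)/28 < C_P = 5/(2*π).

u(x) = x^2·(5/2 − x), so u'(x) = x*(5 - 3*x).
u(x) = x^2·(5/2 − x) vanishes at x = 0 and x = 5/2, so u ∈ H^1_0(0, 5/2). Differentiate via the product rule and integrate the resulting polynomials term by term.
  ∫_0^5/2 u² dx = ∫_0^5/2 (x^6 - 5*x^5 + 25*x^4/4) dx. Term by term:
    ∫_0^5/2 x^6 dx = 78125/896;  ∫_0^5/2 -5*x^5 dx = -78125/384;  ∫_0^5/2 25*x^4/4 dx = 15625/128.
  Sum: 78125/896 − 78125/384 + 15625/128 = 15625/2688.
  ∫_0^5/2 (u')² dx = ∫_0^5/2 (9*x^4 - 30*x^3 + 25*x^2) dx. Term by term:
    ∫_0^5/2 9*x^4 dx = 5625/32;  ∫_0^5/2 -30*x^3 dx = -9375/32;  ∫_0^5/2 25*x^2 dx = 3125/24.
  Sum: 5625/32 − 9375/32 + 3125/24 = 625/48.
∫_0^5/2 u² dx = 15625/2688, so ||u||_L² = 125*sqrt(42)/336.
∫_0^5/2 (u')² dx = 625/48, so ||u'||_L² = 25*sqrt(3)/12.
Ratio ||u||_L² / ||u'||_L² = 5*sqrt(14)/28.
Sharp Poincaré constant on H^1_0(0, 5/2) is C_P = L/π = 5/(2*π), achieved by sin(2*π/5·x).
A polynomial bump cannot attain the sharp Poincaré constant (only the first sine eigenfunction does), so the ratio is strictly less than C_P, consistent with ||u||_L² ≤ C_P ||u'||_L².


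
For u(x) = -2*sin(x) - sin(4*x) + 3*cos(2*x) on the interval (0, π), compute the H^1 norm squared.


||u||_{H^1(0,π)}^2 = 40 + 35*π

u'(x) = -6*sin(2*x) - 2*cos(x) - 4*cos(4*x).
Expand u² and (u')² and integrate term by term on (0, π), using: for integers n ≥ 1, ∫_0^π sin²(nx) dx = ∫_0^π cos²(nx) dx = π/2; for n ≠ n', ∫_0^π sin(nx)sin(n'x) dx = ∫_0^π cos(nx)cos(n'x) dx = 0; and by product-to-sum, ∫_0^π sin(nx)cos(n'x) dx = ½∫_0^π [sin((n+n')x) + sin((n−n')x)] dx, which is 0 when n+n' is even and 2n/(n²−n'²) when n+n' is odd (it need not vanish on (0, π)).
  u² squared terms: (-1)²·∫sin(4x)² dx = 1·π/2 = π/2;  (-2)²·∫sin(x)² dx = 4·π/2 = 2*π;  (3)²·∫cos(2x)² dx = 9·π/2 = 9*π/2.
  u² cross terms: 2·(-1)·(-2)·∫sin(4x)·sin(x) dx = 4·(0) = 0;  2·(-1)·(3)·∫sin(4x)·cos(2x) dx = -6·(0) = 0;  2·(-2)·(3)·∫sin(x)·cos(2x) dx = -12·(-2/3) = 8.
  So ∫_0^π u² dx = π/2 + 2*π + 9*π/2 + 0 + 0 + 8 = 8 + 7*π.
  (u')² squared terms: (-6)²·∫sin(2x)² dx = 36·π/2 = 18*π;  (-4)²·∫cos(4x)² dx = 16·π/2 = 8*π;  (-2)²·∫cos(x)² dx = 4·π/2 = 2*π.
  (u')² cross terms: 2·(-6)·(-4)·∫sin(2x)·cos(4x) dx = 48·(0) = 0;  2·(-6)·(-2)·∫sin(2x)·cos(x) dx = 24·(4/3) = 32;  2·(-4)·(-2)·∫cos(4x)·cos(x) dx = 16·(0) = 0.
  So ∫_0^π (u')² dx = 18*π + 8*π + 2*π + 0 + 32 + 0 = 32 + 28*π.
||u||_{H^1}^2 = (8 + 7*π) + (32 + 28*π) = 40 + 35*π.


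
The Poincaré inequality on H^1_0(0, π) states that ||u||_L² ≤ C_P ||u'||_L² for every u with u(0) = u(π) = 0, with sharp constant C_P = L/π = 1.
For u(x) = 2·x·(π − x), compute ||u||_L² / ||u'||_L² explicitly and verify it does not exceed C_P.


||u||_L² / ||u'||_L² = sqrt(10)*π/10 < C_P = 1.

u(x) = 2·x·(π − x), so u'(x) = -4*x + 2*π.
u(x) = 2·x·(π − x) vanishes at x = 0 and x = π, so u ∈ H^1_0(0, π). Differentiate via the product rule and integrate the resulting polynomials term by term.
  ∫_0^π u² dx = ∫_0^π (4*x^4 - 8*π*x^3 + 4*π^2*x^2) dx. Term by term:
    ∫_0^π 4*x^4 dx = 4*π^5/5;  ∫_0^π -8*π*x^3 dx = -2*π^5;  ∫_0^π 4*π^2*x^2 dx = 4*π^5/3.
  Sum: 4*π^5/5 − 2*π^5 + 4*π^5/3 = 2*π^5/15.
  ∫_0^π (u')² dx = ∫_0^π (16*x^2 - 16*π*x + 4*π^2) dx. Term by term:
    ∫_0^π 16*x^2 dx = 16*π^3/3;  ∫_0^π -16*π*x dx = -8*π^3;  ∫_0^π 4*π^2 dx = 4*π^3.
  Sum: 16*π^3/3 − 8*π^3 + 4*π^3 = 4*π^3/3.
∫_0^π u² dx = 2*π^5/15, so ||u||_L² = sqrt(30)*π^(5/2)/15.
∫_0^π (u')² dx = 4*π^3/3, so ||u'||_L² = 2*sqrt(3)*π^(3/2)/3.
Ratio ||u||_L² / ||u'||_L² = sqrt(10)*π/10.
Sharp Poincaré constant on H^1_0(0, π) is C_P = L/π = 1, achieved by sin(x).
A polynomial bump cannot attain the sharp Poincaré constant (only the first sine eigenfunction does), so the ratio is strictly less than C_P, consistent with ||u||_L² ≤ C_P ||u'||_L².


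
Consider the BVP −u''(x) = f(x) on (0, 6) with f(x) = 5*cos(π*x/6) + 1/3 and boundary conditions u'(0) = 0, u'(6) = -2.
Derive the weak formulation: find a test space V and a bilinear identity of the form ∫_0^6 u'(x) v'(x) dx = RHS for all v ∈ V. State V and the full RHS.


V = H^1(0, 6) (v unrestricted at boundary; u is determined up to an additive constant); weak form: ∫_0^6 u'v' dx = ∫_0^6 (5*cos(π*x/6) + 1/3) v dx − 2·v(6) for all v ∈ V.

Multiply both sides by a test function v and integrate from 0 to 6:
  ∫_0^6 −u''(x) v(x) dx = ∫_0^6 f(x) v(x) dx.
Integrate the LHS by parts once:
  ∫_0^6 −u'' v dx = −[u'(x) v(x)]_0^6 + ∫_0^6 u'(x) v'(x) dx.
Thus ∫_0^6 u'(x) v'(x) dx = ∫_0^6 f(x) v(x) dx + [u'(x) v(x)]_0^6.
Choose V so that boundary terms are either known or forced to vanish.
u has inhomogeneous Neumann u'(0) = 0, u'(6) = -2. [u' v]_0^6 = (-2)·v(6) − (0)·v(0) = − 2·v(6). Take V = H^1(0, 6); boundary term becomes part of RHS.
Weak formulation: find u (satisfying any essential BC) such that ∫_0^6 u'(x) v'(x) dx = ∫_0^6 f v dx − 2·v(6) for all v ∈ V (Neumann data are natural BCs: they enter the RHS as boundary terms).
Substituting f(x) = 5*cos(π*x/6) + 1/3, the right-hand side is ∫_0^6 (5*cos(π*x/6) + 1/3) v dx − 2·v(6).
Compatibility check (pure Neumann): taking v ≡ 1 ∈ V gives 0 = ∫_0^6 f dx + (-2) − (0), i.e. ∫_0^6 f dx must equal u'(0) − u'(6) = 2. Indeed ∫_0^6 (5*cos(π*x/6) + 1/3) dx = 2, so the data are compatible. The solution is then unique only up to an additive constant (fix it e.g. by requiring ∫_0^6 u dx = 0).


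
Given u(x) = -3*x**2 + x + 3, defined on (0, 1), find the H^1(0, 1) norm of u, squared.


||u||_{H^1}^2 = 409/30

The H^1 norm (squared) on an interval (0, L) is
  ||u||_{H^1}^2 = ∫_0^L u(x)^2 dx + ∫_0^L u'(x)^2 dx.
Compute u'(x) = 1 - 6*x.
Then u(x)^2 = 9*x**4 - 6*x**3 - 17*x**2 + 6*x + 9 and u'(x)^2 = 36*x**2 - 12*x + 1.
Integrate each monomial from 0 to 1 using ∫_0^1 c·x^n dx = c·1^(n+1)/(n+1):
  ∫_0^1 u(x)^2 dx = ∫_0^1 (9*x^4 - 6*x^3 - 17*x^2 + 6*x + 9) dx. Term by term:
    ∫_0^1 9*x^4 dx = 9/5;  ∫_0^1 -6*x^3 dx = -3/2;  ∫_0^1 -17*x^2 dx = -17/3;
    ∫_0^1 6*x dx = 3;  ∫_0^1 9 dx = 9.
  Sum: 9/5 − 3/2 − 17/3 + 3 + 9 = 199/30.
  ∫_0^1 u'(x)^2 dx = ∫_0^1 (36*x^2 - 12*x + 1) dx. Term by term:
    ∫_0^1 36*x^2 dx = 12;  ∫_0^1 -12*x dx = -6;  ∫_0^1 1 dx = 1.
  Sum: 12 − 6 + 1 = 7.
Adding: ||u||_{H^1}^2 = 199/30 + 7 = 409/30.


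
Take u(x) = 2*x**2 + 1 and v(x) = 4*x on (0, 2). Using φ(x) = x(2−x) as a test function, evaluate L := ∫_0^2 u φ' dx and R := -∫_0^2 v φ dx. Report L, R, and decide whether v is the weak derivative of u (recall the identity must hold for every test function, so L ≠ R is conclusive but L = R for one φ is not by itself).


LHS = -16/3, RHS = -16/3. Yes, v = u' weakly.

u(x) = 2*x**2 + 1, classical derivative u'(x) = 4*x.
φ(x) = x(2−x), so φ'(x) = 2 - 2*x.
Note φ(0) = φ(2) = 0, so the boundary term u·φ vanishes.
LHS = ∫_0^2 u(x) φ'(x) dx = ∫_0^2 (-4*x^3 + 4*x^2 - 2*x + 2) dx. Term by term:
  ∫_0^2 -4*x^3 dx = -16;  ∫_0^2 4*x^2 dx = 32/3;  ∫_0^2 -2*x dx = -4;
  ∫_0^2 2 dx = 4.
Sum: -16 + 32/3 − 4 + 4 = -16/3.
So LHS = -16/3.
∫_0^2 v(x) φ(x) dx = ∫_0^2 (-4*x^3 + 8*x^2) dx. Term by term:
  ∫_0^2 -4*x^3 dx = -16;  ∫_0^2 8*x^2 dx = 64/3.
Sum: -16 + 64/3 = 16/3.
So RHS = -∫_0^2 v(x) φ(x) dx = -16/3.
LHS = RHS, so the identity holds for this test φ.
Moreover u is smooth here and v(x) = u'(x) = 4*x pointwise, so the identity holds for every test function. Hence v is the weak derivative of u.


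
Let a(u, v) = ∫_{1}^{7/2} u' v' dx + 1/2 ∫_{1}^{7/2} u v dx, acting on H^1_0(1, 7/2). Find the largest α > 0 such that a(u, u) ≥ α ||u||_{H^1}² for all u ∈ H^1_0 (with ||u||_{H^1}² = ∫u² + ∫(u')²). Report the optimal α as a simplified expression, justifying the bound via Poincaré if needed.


α = (25 + 8*π^2)/(2*(25 + 4*π^2))

Coercivity of a(·,·) on H^1_0(1, 7/2) means a(u, u) ≥ α ||u||_{H^1}² for every u ∈ H^1_0.
The interval has length L = 5/2, and Poincaré/coercivity depend only on L. Here a(u, u) = ∫(u')² + (1/2)·∫u².
Here 0 < c = 1/2 < 1. The condition a(u,u) ≥ α||u||_{H^1}² reads (1−α)∫(u')² ≥ (α−c)∫u². Any admissible α is ≤ 1 (rapidly oscillating u have ∫u²/∫(u')² → 0), and α = 1 would force 0 ≥ (1−c)∫u², impossible since c < 1; so 1−α > 0. By the sharp Poincaré inequality on H^1_0 of an interval of length L, ∫(u')² ≥ (π/L)²∫u² with equality for the first sine mode sin(π(x−x₀)/L) (x₀ the left endpoint), so the inequality holds for all u iff (1−α)(π/L)² ≥ α − c, i.e. α ≤ ((π/L)² + c)/((π/L)² + 1) = (1 + c(L/π)²)/(1 + (L/π)²). With (π/L)² = 4*π^2/25 and c = 1/2, the largest admissible constant is α = ((π/L)² + c)/((π/L)² + 1).
Simplifying, α = (25 + 8*π^2)/(2*(25 + 4*π^2)).


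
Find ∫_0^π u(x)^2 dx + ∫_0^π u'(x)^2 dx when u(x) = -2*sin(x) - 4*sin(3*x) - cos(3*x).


||u||_{H^1(0,π)}^2 = 89*π

u'(x) = 3*sin(3*x) - 2*cos(x) - 12*cos(3*x).
Expand u² and (u')² and integrate term by term on (0, π), using: for integers n ≥ 1, ∫_0^π sin²(nx) dx = ∫_0^π cos²(nx) dx = π/2; for n ≠ n', ∫_0^π sin(nx)sin(n'x) dx = ∫_0^π cos(nx)cos(n'x) dx = 0; and by product-to-sum, ∫_0^π sin(nx)cos(n'x) dx = ½∫_0^π [sin((n+n')x) + sin((n−n')x)] dx, which is 0 when n+n' is even and 2n/(n²−n'²) when n+n' is odd (it need not vanish on (0, π)).
  u² squared terms: (-1)²·∫cos(3x)² dx = 1·π/2 = π/2;  (-4)²·∫sin(3x)² dx = 16·π/2 = 8*π;  (-2)²·∫sin(x)² dx = 4·π/2 = 2*π.
  u² cross terms: 2·(-1)·(-4)·∫cos(3x)·sin(3x) dx = 8·(0) = 0;  2·(-1)·(-2)·∫cos(3x)·sin(x) dx = 4·(0) = 0;  2·(-4)·(-2)·∫sin(3x)·sin(x) dx = 16·(0) = 0.
  So ∫_0^π u² dx = π/2 + 8*π + 2*π + 0 + 0 + 0 = 21*π/2.
  (u')² squared terms: (-12)²·∫cos(3x)² dx = 144·π/2 = 72*π;  (-2)²·∫cos(x)² dx = 4·π/2 = 2*π;  (3)²·∫sin(3x)² dx = 9·π/2 = 9*π/2.
  (u')² cross terms: 2·(-12)·(-2)·∫cos(3x)·cos(x) dx = 48·(0) = 0;  2·(-12)·(3)·∫cos(3x)·sin(3x) dx = -72·(0) = 0;  2·(-2)·(3)·∫cos(x)·sin(3x) dx = -12·(0) = 0.
  So ∫_0^π (u')² dx = 72*π + 2*π + 9*π/2 + 0 + 0 + 0 = 157*π/2.
||u||_{H^1}^2 = (21*π/2) + (157*π/2) = 89*π.


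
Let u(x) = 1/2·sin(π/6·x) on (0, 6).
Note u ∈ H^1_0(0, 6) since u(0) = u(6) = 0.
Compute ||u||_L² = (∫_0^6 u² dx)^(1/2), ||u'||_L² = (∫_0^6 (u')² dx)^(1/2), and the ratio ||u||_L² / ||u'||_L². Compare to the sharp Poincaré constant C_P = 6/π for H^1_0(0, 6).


||u||_L² / ||u'||_L² = 6/π = C_P.

u(x) = 1/2·sin(π/6·x), so u'(x) = π*cos(π*x/6)/12.
Writing u(x) = A·sin(kπx/L) with A = 1/2 and k = 1, use ∫_0^L sin²(kπx/L) dx = L/2 and ∫_0^L cos²(kπx/L) dx = L/2.
u² = 1/4·sin²(π/6·x) and (u')² = π^2/144·cos²(π/6·x), and each of sin², cos² integrates to L/2 = 3 over (0, 6).
∫_0^6 u² dx = 3/4, so ||u||_L² = sqrt(3)/2.
∫_0^6 (u')² dx = π^2/48, so ||u'||_L² = sqrt(3)*π/12.
Ratio ||u||_L² / ||u'||_L² = 6/π.
Sharp Poincaré constant on H^1_0(0, 6) is C_P = L/π = 6/π, achieved by sin(π/6·x).
This is the k = 1 eigenfunction (up to amplitude), so the ratio equals the sharp Poincaré constant exactly.


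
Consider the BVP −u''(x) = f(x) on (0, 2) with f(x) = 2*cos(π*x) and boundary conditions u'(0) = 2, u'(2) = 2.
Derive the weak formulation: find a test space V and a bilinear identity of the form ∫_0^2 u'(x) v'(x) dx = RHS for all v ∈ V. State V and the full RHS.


V = H^1(0, 2) (v unrestricted at boundary; u is determined up to an additive constant); weak form: ∫_0^2 u'v' dx = ∫_0^2 (2*cos(π*x)) v dx + 2·v(2) − 2·v(0) for all v ∈ V.

Multiply both sides by a test function v and integrate from 0 to 2:
  ∫_0^2 −u''(x) v(x) dx = ∫_0^2 f(x) v(x) dx.
Integrate the LHS by parts once:
  ∫_0^2 −u'' v dx = −[u'(x) v(x)]_0^2 + ∫_0^2 u'(x) v'(x) dx.
Thus ∫_0^2 u'(x) v'(x) dx = ∫_0^2 f(x) v(x) dx + [u'(x) v(x)]_0^2.
Choose V so that boundary terms are either known or forced to vanish.
u has inhomogeneous Neumann u'(0) = 2, u'(2) = 2. [u' v]_0^2 = (2)·v(2) − (2)·v(0) = 2·v(2) − 2·v(0). Take V = H^1(0, 2); boundary term becomes part of RHS.
Weak formulation: find u (satisfying any essential BC) such that ∫_0^2 u'(x) v'(x) dx = ∫_0^2 f v dx + 2·v(2) − 2·v(0) for all v ∈ V (Neumann data are natural BCs: they enter the RHS as boundary terms).
Substituting f(x) = 2*cos(π*x), the right-hand side is ∫_0^2 (2*cos(π*x)) v dx + 2·v(2) − 2·v(0).
Compatibility check (pure Neumann): taking v ≡ 1 ∈ V gives 0 = ∫_0^2 f dx + (2) − (2), i.e. ∫_0^2 f dx must equal u'(0) − u'(2) = 0. Indeed ∫_0^2 (2*cos(π*x)) dx = 0, so the data are compatible. The solution is then unique only up to an additive constant (fix it e.g. by requiring ∫_0^2 u dx = 0).


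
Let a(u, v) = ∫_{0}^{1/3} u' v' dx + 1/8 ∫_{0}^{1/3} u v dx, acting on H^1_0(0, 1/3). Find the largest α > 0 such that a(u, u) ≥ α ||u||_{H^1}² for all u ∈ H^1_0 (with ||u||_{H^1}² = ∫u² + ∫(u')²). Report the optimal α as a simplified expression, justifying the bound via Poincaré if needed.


α = (1 + 72*π^2)/(8*(1 + 9*π^2))

Coercivity of a(·,·) on H^1_0(0, 1/3) means a(u, u) ≥ α ||u||_{H^1}² for every u ∈ H^1_0.
The interval has length L = 1/3, and Poincaré/coercivity depend only on L. Here a(u, u) = ∫(u')² + (1/8)·∫u².
Here 0 < c = 1/8 < 1. The condition a(u,u) ≥ α||u||_{H^1}² reads (1−α)∫(u')² ≥ (α−c)∫u². Any admissible α is ≤ 1 (rapidly oscillating u have ∫u²/∫(u')² → 0), and α = 1 would force 0 ≥ (1−c)∫u², impossible since c < 1; so 1−α > 0. By the sharp Poincaré inequality on H^1_0 of an interval of length L, ∫(u')² ≥ (π/L)²∫u² with equality for the first sine mode sin(π(x−x₀)/L) (x₀ the left endpoint), so the inequality holds for all u iff (1−α)(π/L)² ≥ α − c, i.e. α ≤ ((π/L)² + c)/((π/L)² + 1) = (1 + c(L/π)²)/(1 + (L/π)²). With (π/L)² = 9*π^2 and c = 1/8, the largest admissible constant is α = ((π/L)² + c)/((π/L)² + 1).
Simplifying, α = (1 + 72*π^2)/(8*(1 + 9*π^2)).


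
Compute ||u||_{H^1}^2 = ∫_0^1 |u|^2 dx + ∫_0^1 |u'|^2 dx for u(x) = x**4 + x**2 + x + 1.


||u||_{H^1}^2 = 10489/630

The H^1 norm (squared) on an interval (0, L) is
  ||u||_{H^1}^2 = ∫_0^L u(x)^2 dx + ∫_0^L u'(x)^2 dx.
Compute u'(x) = 4*x**3 + 2*x + 1.
Then u(x)^2 = x**8 + 2*x**6 + 2*x**5 + 3*x**4 + 2*x**3 + 3*x**2 + 2*x + 1 and u'(x)^2 = 16*x**6 + 16*x**4 + 8*x**3 + 4*x**2 + 4*x + 1.
Integrate each monomial from 0 to 1 using ∫_0^1 c·x^n dx = c·1^(n+1)/(n+1):
  ∫_0^1 u(x)^2 dx = ∫_0^1 (x^8 + 2*x^6 + 2*x^5 + 3*x^4 + 2*x^3 + 3*x^2 + 2*x + 1) dx. Term by term:
    ∫_0^1 x^8 dx = 1/9;  ∫_0^1 2*x^6 dx = 2/7;  ∫_0^1 2*x^5 dx = 1/3;
    ∫_0^1 3*x^4 dx = 3/5;  ∫_0^1 2*x^3 dx = 1/2;  ∫_0^1 3*x^2 dx = 1;
    ∫_0^1 2*x dx = 1;  ∫_0^1 1 dx = 1.
  Sum: 1/9 + 2/7 + 1/3 + 3/5 + 1/2 + 1 + 1 + 1 = 3043/630.
  ∫_0^1 u'(x)^2 dx = ∫_0^1 (16*x^6 + 16*x^4 + 8*x^3 + 4*x^2 + 4*x + 1) dx. Term by term:
    ∫_0^1 16*x^6 dx = 16/7;  ∫_0^1 16*x^4 dx = 16/5;  ∫_0^1 8*x^3 dx = 2;
    ∫_0^1 4*x^2 dx = 4/3;  ∫_0^1 4*x dx = 2;  ∫_0^1 1 dx = 1.
  Sum: 16/7 + 16/5 + 2 + 4/3 + 2 + 1 = 1241/105.
Adding: ||u||_{H^1}^2 = 3043/630 + 1241/105 = 10489/630.


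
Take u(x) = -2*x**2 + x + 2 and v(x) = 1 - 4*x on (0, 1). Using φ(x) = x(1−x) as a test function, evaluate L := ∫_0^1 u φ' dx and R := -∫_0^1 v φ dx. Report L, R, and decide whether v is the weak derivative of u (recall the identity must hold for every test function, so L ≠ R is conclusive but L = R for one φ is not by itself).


LHS = 1/6, RHS = 1/6. Yes, v = u' weakly.

u(x) = -2*x**2 + x + 2, classical derivative u'(x) = 1 - 4*x.
φ(x) = x(1−x), so φ'(x) = 1 - 2*x.
Note φ(0) = φ(1) = 0, so the boundary term u·φ vanishes.
LHS = ∫_0^1 u(x) φ'(x) dx = ∫_0^1 (4*x^3 - 4*x^2 - 3*x + 2) dx. Term by term:
  ∫_0^1 4*x^3 dx = 1;  ∫_0^1 -4*x^2 dx = -4/3;  ∫_0^1 -3*x dx = -3/2;
  ∫_0^1 2 dx = 2.
Sum: 1 − 4/3 − 3/2 + 2 = 1/6.
So LHS = 1/6.
∫_0^1 v(x) φ(x) dx = ∫_0^1 (4*x^3 - 5*x^2 + x) dx. Term by term:
  ∫_0^1 4*x^3 dx = 1;  ∫_0^1 -5*x^2 dx = -5/3;  ∫_0^1 x dx = 1/2.
Sum: 1 − 5/3 + 1/2 = -1/6.
So RHS = -∫_0^1 v(x) φ(x) dx = 1/6.
LHS = RHS, so the identity holds for this test φ.
Moreover u is smooth here and v(x) = u'(x) = 1 - 4*x pointwise, so the identity holds for every test function. Hence v is the weak derivative of u.
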